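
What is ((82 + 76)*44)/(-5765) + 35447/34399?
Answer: -34789893/198310235 ≈ -0.17543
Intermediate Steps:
((82 + 76)*44)/(-5765) + 35447/34399 = (158*44)*(-1/5765) + 35447*(1/34399) = 6952*(-1/5765) + 35447/34399 = -6952/5765 + 35447/34399 = -34789893/198310235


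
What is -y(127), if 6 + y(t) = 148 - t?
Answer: -15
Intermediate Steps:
y(t) = 142 - t (y(t) = -6 + (148 - t) = 142 - t)
-y(127) = -(142 - 1*127) = -(142 - 127) = -1*15 = -15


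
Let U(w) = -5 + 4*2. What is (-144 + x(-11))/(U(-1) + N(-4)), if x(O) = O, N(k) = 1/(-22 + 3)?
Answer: -2945/56 ≈ -52.589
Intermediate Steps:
N(k) = -1/19 (N(k) = 1/(-19) = -1/19)
U(w) = 3 (U(w) = -5 + 8 = 3)
(-144 + x(-11))/(U(-1) + N(-4)) = (-144 - 11)/(3 - 1/19) = -155/56/19 = -155*19/56 = -2945/56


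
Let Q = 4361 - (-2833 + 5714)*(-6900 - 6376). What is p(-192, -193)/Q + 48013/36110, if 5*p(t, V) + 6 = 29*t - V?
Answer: 1836579237139/1381298388870 ≈ 1.3296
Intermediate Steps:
p(t, V) = -6/5 - V/5 + 29*t/5 (p(t, V) = -6/5 + (29*t - V)/5 = -6/5 + (-V + 29*t)/5 = -6/5 + (-V/5 + 29*t/5) = -6/5 - V/5 + 29*t/5)
Q = 38252517 (Q = 4361 - 2881*(-13276) = 4361 - 1*(-38248156) = 4361 + 38248156 = 38252517)
p(-192, -193)/Q + 48013/36110 = (-6/5 - ⅕*(-193) + (29/5)*(-192))/38252517 + 48013/36110 = (-6/5 + 193/5 - 5568/5)*(1/38252517) + 48013*(1/36110) = -5381/5*1/38252517 + 48013/36110 = -5381/191262585 + 48013/36110 = 1836579237139/1381298388870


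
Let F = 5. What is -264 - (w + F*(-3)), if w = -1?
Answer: -248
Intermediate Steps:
-264 - (w + F*(-3)) = -264 - (-1 + 5*(-3)) = -264 - (-1 - 15) = -264 - 1*(-16) = -264 + 16 = -248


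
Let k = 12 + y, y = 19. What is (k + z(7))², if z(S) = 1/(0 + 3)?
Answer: 8836/9 ≈ 981.78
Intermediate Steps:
z(S) = ⅓ (z(S) = 1/3 = ⅓)
k = 31 (k = 12 + 19 = 31)
(k + z(7))² = (31 + ⅓)² = (94/3)² = 8836/9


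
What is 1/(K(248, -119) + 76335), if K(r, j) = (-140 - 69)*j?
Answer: 1/101206 ≈ 9.8808e-6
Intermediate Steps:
K(r, j) = -209*j
1/(K(248, -119) + 76335) = 1/(-209*(-119) + 76335) = 1/(24871 + 76335) = 1/101206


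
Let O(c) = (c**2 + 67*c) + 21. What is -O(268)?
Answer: -89801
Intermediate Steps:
O(c) = 21 + c**2 + 67*c
-O(268) = -(21 + 268**2 + 67*268) = -(21 + 71824 + 17956) = -1*89801 = -89801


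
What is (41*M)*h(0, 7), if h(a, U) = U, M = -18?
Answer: -5166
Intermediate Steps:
(41*M)*h(0, 7) = (41*(-18))*7 = -738*7 = -5166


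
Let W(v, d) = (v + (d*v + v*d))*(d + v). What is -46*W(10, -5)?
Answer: 20700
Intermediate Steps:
W(v, d) = (d + v)*(v + 2*d*v) (W(v, d) = (v + (d*v + d*v))*(d + v) = (v + 2*d*v)*(d + v) = (d + v)*(v + 2*d*v))
-46*W(10, -5) = -460*(-5 + 10 + 2*(-5)**2 + 2*(-5)*10) = -460*(-5 + 10 + 2*25 - 100) = -460*(-5 + 10 + 50 - 100) = -460*(-45) = -46*(-450) = 20700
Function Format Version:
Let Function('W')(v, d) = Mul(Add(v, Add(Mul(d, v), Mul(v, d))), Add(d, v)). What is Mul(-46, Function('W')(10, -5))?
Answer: 20700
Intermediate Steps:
Function('W')(v, d) = Mul(Add(d, v), Add(v, Mul(2, d, v))) (Function('W')(v, d) = Mul(Add(v, Add(Mul(d, v), Mul(d, v))), Add(d, v)) = Mul(Add(v, Mul(2, d, v)), Add(d, v)) = Mul(Add(d, v), Add(v, Mul(2, d, v))))
Mul(-46, Function('W')(10, -5)) = Mul(-46, Mul(10, Add(-5, 10, Mul(2, Pow(-5, 2)), Mul(2, -5, 10)))) = Mul(-46, Mul(10, Add(-5, 10, Mul(2, 25), -100))) = Mul(-46, Mul(10, Add(-5, 10, 50, -100))) = Mul(-46, Mul(10, -45)) = Mul(-46, -450) = 20700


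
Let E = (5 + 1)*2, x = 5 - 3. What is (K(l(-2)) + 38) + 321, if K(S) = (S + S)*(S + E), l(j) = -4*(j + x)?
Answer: 359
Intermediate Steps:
x = 2
E = 12 (E = 6*2 = 12)
l(j) = -8 - 4*j (l(j) = -4*(j + 2) = -4*(2 + j) = -8 - 4*j)
K(S) = 2*S*(12 + S) (K(S) = (S + S)*(S + 12) = (2*S)*(12 + S) = 2*S*(12 + S))
(K(l(-2)) + 38) + 321 = (2*(-8 - 4*(-2))*(12 + (-8 - 4*(-2))) + 38) + 321 = (2*(-8 + 8)*(12 + (-8 + 8)) + 38) + 321 = (2*0*(12 + 0) + 38) + 321 = (2*0*12 + 38) + 321 = (0 + 38) + 321 = 38 + 321 = 359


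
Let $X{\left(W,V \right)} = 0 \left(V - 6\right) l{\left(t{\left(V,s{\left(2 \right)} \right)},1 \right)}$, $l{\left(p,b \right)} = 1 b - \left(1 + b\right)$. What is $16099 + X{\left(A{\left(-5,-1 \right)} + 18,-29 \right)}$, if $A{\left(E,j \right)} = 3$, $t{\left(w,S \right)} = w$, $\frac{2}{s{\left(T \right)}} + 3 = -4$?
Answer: $16099$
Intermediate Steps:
$s{\left(T \right)} = - \frac{2}{7}$ ($s{\left(T \right)} = \frac{2}{-3 - 4} = \frac{2}{-7} = 2 \left(- \frac{1}{7}\right) = - \frac{2}{7}$)
$l{\left(p,b \right)} = -1$ ($l{\left(p,b \right)} = b - \left(1 + b\right) = -1$)
$X{\left(W,V \right)} = 0$ ($X{\left(W,V \right)} = 0 \left(V - 6\right) \left(-1\right) = 0 \left(-6 + V\right) \left(-1\right) = 0 \left(-1\right) = 0$)
$16099 + X{\left(A{\left(-5,-1 \right)} + 18,-29 \right)} = 16099 + 0 = 16099$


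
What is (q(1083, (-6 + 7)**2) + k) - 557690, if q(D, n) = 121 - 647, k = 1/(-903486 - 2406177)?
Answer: -1847506841209/3309663 ≈ -5.5822e+5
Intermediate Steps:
k = -1/3309663 (k = 1/(-3309663) = -1/3309663 ≈ -3.0215e-7)
q(D, n) = -526
(q(1083, (-6 + 7)**2) + k) - 557690 = (-526 - 1/3309663) - 557690 = -1740882739/3309663 - 557690 = -1847506841209/3309663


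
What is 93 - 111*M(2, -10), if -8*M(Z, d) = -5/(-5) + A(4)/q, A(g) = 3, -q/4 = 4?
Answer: 13347/128 ≈ 104.27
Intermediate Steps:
q = -16 (q = -4*4 = -16)
M(Z, d) = -13/128 (M(Z, d) = -(-5/(-5) + 3/(-16))/8 = -(-5*(-1/5) + 3*(-1/16))/8 = -(1 - 3/16)/8 = -1/8*13/16 = -13/128)
93 - 111*M(2, -10) = 93 - 111*(-13/128) = 93 + 1443/128 = 13347/128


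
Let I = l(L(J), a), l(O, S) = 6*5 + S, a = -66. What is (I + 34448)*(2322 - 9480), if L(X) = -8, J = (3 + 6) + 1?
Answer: -246321096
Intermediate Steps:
J = 10 (J = 9 + 1 = 10)
l(O, S) = 30 + S
I = -36 (I = 30 - 66 = -36)
(I + 34448)*(2322 - 9480) = (-36 + 34448)*(2322 - 9480) = 34412*(-7158) = -246321096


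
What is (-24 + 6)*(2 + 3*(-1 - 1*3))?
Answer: 180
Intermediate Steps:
(-24 + 6)*(2 + 3*(-1 - 1*3)) = -18*(2 + 3*(-1 - 3)) = -18*(2 + 3*(-4)) = -18*(2 - 12) = -18*(-10) = 180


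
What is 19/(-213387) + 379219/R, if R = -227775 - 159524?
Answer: -80927763434/82644571713 ≈ -0.97923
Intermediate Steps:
R = -387299
19/(-213387) + 379219/R = 19/(-213387) + 379219/(-387299) = 19*(-1/213387) + 379219*(-1/387299) = -19/213387 - 379219/387299 = -80927763434/82644571713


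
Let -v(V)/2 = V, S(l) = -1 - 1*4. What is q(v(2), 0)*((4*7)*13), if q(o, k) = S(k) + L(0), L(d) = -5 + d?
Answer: -3640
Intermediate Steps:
S(l) = -5 (S(l) = -1 - 4 = -5)
v(V) = -2*V
q(o, k) = -10 (q(o, k) = -5 + (-5 + 0) = -5 - 5 = -10)
q(v(2), 0)*((4*7)*13) = -10*4*7*13 = -280*13 = -10*364 = -3640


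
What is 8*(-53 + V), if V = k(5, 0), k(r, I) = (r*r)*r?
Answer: 576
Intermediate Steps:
k(r, I) = r³ (k(r, I) = r²*r = r³)
V = 125 (V = 5³ = 125)
8*(-53 + V) = 8*(-53 + 125) = 8*72 = 576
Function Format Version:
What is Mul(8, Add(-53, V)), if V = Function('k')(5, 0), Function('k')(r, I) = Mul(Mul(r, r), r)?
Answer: 576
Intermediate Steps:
Function('k')(r, I) = Pow(r, 3) (Function('k')(r, I) = Mul(Pow(r, 2), r) = Pow(r, 3))
V = 125 (V = Pow(5, 3) = 125)
Mul(8, Add(-53, V)) = Mul(8, Add(-53, 125)) = Mul(8, 72) = 576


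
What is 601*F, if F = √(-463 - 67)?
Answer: 601*I*√530 ≈ 13836.0*I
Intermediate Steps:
F = I*√530 (F = √(-530) = I*√530 ≈ 23.022*I)
601*F = 601*(I*√530) = 601*I*√530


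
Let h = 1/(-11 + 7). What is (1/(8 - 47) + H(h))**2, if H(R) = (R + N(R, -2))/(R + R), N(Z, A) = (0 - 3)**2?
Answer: 1868689/6084 ≈ 307.15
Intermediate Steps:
h = -1/4 (h = 1/(-4) = -1/4 ≈ -0.25000)
N(Z, A) = 9 (N(Z, A) = (-3)**2 = 9)
H(R) = (9 + R)/(2*R) (H(R) = (R + 9)/(R + R) = (9 + R)/((2*R)) = (9 + R)*(1/(2*R)) = (9 + R)/(2*R))
(1/(8 - 47) + H(h))**2 = (1/(8 - 47) + (9 - 1/4)/(2*(-1/4)))**2 = (1/(-39) + (1/2)*(-4)*(35/4))**2 = (-1/39 - 35/2)**2 = (-1367/78)**2 = 1868689/6084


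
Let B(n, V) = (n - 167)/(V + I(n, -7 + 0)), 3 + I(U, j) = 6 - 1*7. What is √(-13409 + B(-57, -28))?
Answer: I*√13402 ≈ 115.77*I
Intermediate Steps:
I(U, j) = -4 (I(U, j) = -3 + (6 - 1*7) = -3 + (6 - 7) = -3 - 1 = -4)
B(n, V) = (-167 + n)/(-4 + V) (B(n, V) = (n - 167)/(V - 4) = (-167 + n)/(-4 + V))
√(-13409 + B(-57, -28)) = √(-13409 + (-167 - 57)/(-4 - 28)) = √(-13409 - 224/(-32)) = √(-13409 - 1/32*(-224)) = √(-13409 + 7) = √(-13402) = I*√13402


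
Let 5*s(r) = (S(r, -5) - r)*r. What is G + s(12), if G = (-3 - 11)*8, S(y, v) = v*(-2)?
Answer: -584/5 ≈ -116.80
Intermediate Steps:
S(y, v) = -2*v
s(r) = r*(10 - r)/5 (s(r) = ((-2*(-5) - r)*r)/5 = ((10 - r)*r)/5 = (r*(10 - r))/5 = r*(10 - r)/5)
G = -112 (G = -14*8 = -112)
G + s(12) = -112 + (⅕)*12*(10 - 1*12) = -112 + (⅕)*12*(10 - 12) = -112 + (⅕)*12*(-2) = -112 - 24/5 = -584/5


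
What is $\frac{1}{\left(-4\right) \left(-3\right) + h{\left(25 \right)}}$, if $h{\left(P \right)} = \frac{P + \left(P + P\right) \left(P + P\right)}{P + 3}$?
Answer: $\frac{28}{2861} \approx 0.0097868$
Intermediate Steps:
$h{\left(P \right)} = \frac{P + 4 P^{2}}{3 + P}$ ($h{\left(P \right)} = \frac{P + 2 P 2 P}{3 + P} = \frac{P + 4 P^{2}}{3 + P}$)
$\frac{1}{\left(-4\right) \left(-3\right) + h{\left(25 \right)}} = \frac{1}{\left(-4\right) \left(-3\right) + \frac{25 \left(1 + 4 \cdot 25\right)}{3 + 25}} = \frac{1}{12 + \frac{25 \left(1 + 100\right)}{28}} = \frac{1}{12 + 25 \cdot \frac{1}{28} \cdot 101} = \frac{1}{12 + \frac{2525}{28}} = \frac{1}{\frac{2861}{28}} = \frac{28}{2861}$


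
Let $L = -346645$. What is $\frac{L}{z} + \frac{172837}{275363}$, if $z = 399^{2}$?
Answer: $- \frac{67937383898}{43838064963} \approx -1.5497$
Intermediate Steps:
$z = 159201$
$\frac{L}{z} + \frac{172837}{275363} = - \frac{346645}{159201} + \frac{172837}{275363} = - \frac{67937383898}{43838064963}$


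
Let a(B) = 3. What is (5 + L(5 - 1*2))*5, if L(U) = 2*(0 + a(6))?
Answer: 55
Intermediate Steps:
L(U) = 6 (L(U) = 2*(0 + 3) = 2*3 = 6)
(5 + L(5 - 1*2))*5 = (5 + 6)*5 = 11*5 = 55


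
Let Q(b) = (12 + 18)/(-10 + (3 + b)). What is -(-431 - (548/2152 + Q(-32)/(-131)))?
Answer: 395126925/916214 ≈ 431.26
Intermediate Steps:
Q(b) = 30/(-7 + b)
-(-431 - (548/2152 + Q(-32)/(-131))) = -(-431 - (548/2152 + (30/(-7 - 32))/(-131))) = -(-431 - (548*(1/2152) + (30/(-39))*(-1/131))) = -(-431 - (137/538 + (30*(-1/39))*(-1/131))) = -(-431 - (137/538 - 10/13*(-1/131))) = -(-431 - (137/538 + 10/1703)) = -(-431 - 1*238691/916214) = -(-431 - 238691/916214) = -1*(-395126925/916214) = 395126925/916214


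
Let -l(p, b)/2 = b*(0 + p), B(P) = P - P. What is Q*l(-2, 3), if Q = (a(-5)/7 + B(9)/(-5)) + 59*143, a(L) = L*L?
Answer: 709008/7 ≈ 1.0129e+5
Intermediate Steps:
B(P) = 0
l(p, b) = -2*b*p (l(p, b) = -2*b*(0 + p) = -2*b*p)
a(L) = L²
Q = 59084/7 (Q = ((-5)²/7 + 0/(-5)) + 59*143 = (25*(⅐) + 0*(-⅕)) + 8437 = (25/7 + 0) + 8437 = 25/7 + 8437 = 59084/7 ≈ 8440.6)
Q*l(-2, 3) = 59084*(-2*3*(-2))/7 = (59084/7)*12 = 709008/7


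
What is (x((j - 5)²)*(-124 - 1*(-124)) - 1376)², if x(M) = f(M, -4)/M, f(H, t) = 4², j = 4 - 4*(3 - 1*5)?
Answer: 1893376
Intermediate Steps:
j = 12 (j = 4 - 4*(3 - 5) = 4 - 4*(-2) = 4 + 8 = 12)
f(H, t) = 16
x(M) = 16/M
(x((j - 5)²)*(-124 - 1*(-124)) - 1376)² = ((16/((12 - 5)²))*(-124 - 1*(-124)) - 1376)² = ((16/(7²))*(-124 + 124) - 1376)² = ((16/49)*0 - 1376)² = (0 - 1376)² = (-1376)² = 1893376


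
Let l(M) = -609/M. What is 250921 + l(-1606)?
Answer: 402979735/1606 ≈ 2.5092e+5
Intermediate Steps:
250921 + l(-1606) = 250921 - 609/(-1606) = 250921 - 609*(-1/1606) = 250921 + 609/1606 = 402979735/1606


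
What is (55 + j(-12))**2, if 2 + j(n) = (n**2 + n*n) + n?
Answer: 108241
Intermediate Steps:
j(n) = -2 + n + 2*n**2 (j(n) = -2 + ((n**2 + n*n) + n) = -2 + ((n**2 + n**2) + n) = -2 + (2*n**2 + n) = -2 + (n + 2*n**2) = -2 + n + 2*n**2)
(55 + j(-12))**2 = (55 + (-2 - 12 + 2*(-12)**2))**2 = (55 + (-2 - 12 + 2*144))**2 = (55 + (-2 - 12 + 288))**2 = (55 + 274)**2 = 329**2 = 108241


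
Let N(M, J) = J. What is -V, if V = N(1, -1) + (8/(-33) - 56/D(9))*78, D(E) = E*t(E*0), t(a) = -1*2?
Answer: -7351/33 ≈ -222.76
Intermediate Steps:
t(a) = -2
D(E) = -2*E (D(E) = E*(-2) = -2*E)
V = 7351/33 (V = -1 + (8/(-33) - 56/((-2*9)))*78 = -1 + (8*(-1/33) - 56/(-18))*78 = -1 + (-8/33 - 56*(-1/18))*78 = -1 + (-8/33 + 28/9)*78 = -1 + (284/99)*78 = -1 + 7384/33 = 7351/33 ≈ 222.76)
-V = -1*7351/33 = -7351/33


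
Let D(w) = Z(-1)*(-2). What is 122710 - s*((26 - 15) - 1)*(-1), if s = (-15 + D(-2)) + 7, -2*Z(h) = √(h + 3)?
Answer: 122630 + 10*√2 ≈ 1.2264e+5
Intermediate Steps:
Z(h) = -√(3 + h)/2 (Z(h) = -√(h + 3)/2 = -√(3 + h)/2)
D(w) = √2 (D(w) = -√(3 - 1)/2*(-2) = -√2/2*(-2) = √2)
s = -8 + √2 (s = (-15 + √2) + 7 = -8 + √2 ≈ -6.5858)
122710 - s*((26 - 15) - 1)*(-1) = 122710 - (-8 + √2)*((26 - 15) - 1)*(-1) = 122710 - (-8 + √2)*(11 - 1)*(-1) = 122710 - (-8 + √2)*10*(-1) = 122710 - (-80 + 10*√2)*(-1) = 122710 - (80 - 10*√2) = 122710 + (-80 + 10*√2) = 122630 + 10*√2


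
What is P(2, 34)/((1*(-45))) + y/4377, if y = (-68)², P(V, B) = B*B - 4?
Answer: -537136/21885 ≈ -24.544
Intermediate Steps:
P(V, B) = -4 + B² (P(V, B) = B² - 4 = -4 + B²)
y = 4624
P(2, 34)/((1*(-45))) + y/4377 = (-4 + 34²)/((1*(-45))) + 4624/4377 = (-4 + 1156)/(-45) + 4624*(1/4377) = 1152*(-1/45) + 4624/4377 = -128/5 + 4624/4377 = -537136/21885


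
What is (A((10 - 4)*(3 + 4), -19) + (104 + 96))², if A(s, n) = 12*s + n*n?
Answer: 1134225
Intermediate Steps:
A(s, n) = n² + 12*s (A(s, n) = 12*s + n² = n² + 12*s)
(A((10 - 4)*(3 + 4), -19) + (104 + 96))² = (((-19)² + 12*((10 - 4)*(3 + 4))) + (104 + 96))² = ((361 + 12*(6*7)) + 200)² = ((361 + 12*42) + 200)² = ((361 + 504) + 200)² = (865 + 200)² = 1065² = 1134225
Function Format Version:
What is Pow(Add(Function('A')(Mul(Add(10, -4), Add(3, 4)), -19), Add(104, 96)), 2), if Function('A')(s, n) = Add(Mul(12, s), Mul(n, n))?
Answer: 1134225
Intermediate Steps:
Function('A')(s, n) = Add(Pow(n, 2), Mul(12, s)) (Function('A')(s, n) = Add(Mul(12, s), Pow(n, 2)) = Add(Pow(n, 2), Mul(12, s)))
Pow(Add(Function('A')(Mul(Add(10, -4), Add(3, 4)), -19), Add(104, 96)), 2) = Pow(Add(Add(Pow(-19, 2), Mul(12, Mul(Add(10, -4), Add(3, 4)))), Add(104, 96)), 2) = Pow(Add(Add(361, Mul(12, Mul(6, 7))), 200), 2) = Pow(Add(Add(361, Mul(12, 42)), 200), 2) = Pow(Add(Add(361, 504), 200), 2) = Pow(Add(865, 200), 2) = Pow(1065, 2) = 1134225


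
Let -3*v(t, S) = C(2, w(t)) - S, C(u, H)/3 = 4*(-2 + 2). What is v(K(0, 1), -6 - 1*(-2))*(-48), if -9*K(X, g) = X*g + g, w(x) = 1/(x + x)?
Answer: 64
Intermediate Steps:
w(x) = 1/(2*x)
C(u, H) = 0 (C(u, H) = 3*(4*(-2 + 2)) = 3*(4*0) = 3*0 = 0)
K(X, g) = -g/9 - X*g/9 (K(X, g) = -(X*g + g)/9 = -(g + X*g)/9 = -g/9 - X*g/9)
v(t, S) = S/3 (v(t, S) = -(0 - S)/3 = -(-1)*S/3 = S/3)
v(K(0, 1), -6 - 1*(-2))*(-48) = ((-6 - 1*(-2))/3)*(-48) = ((-6 + 2)/3)*(-48) = ((⅓)*(-4))*(-48) = -4/3*(-48) = 64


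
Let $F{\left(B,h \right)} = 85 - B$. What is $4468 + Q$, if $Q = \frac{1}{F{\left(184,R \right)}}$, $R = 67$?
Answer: $\frac{442331}{99} \approx 4468.0$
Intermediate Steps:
$Q = - \frac{1}{99}$ ($Q = \frac{1}{85 - 184} = \frac{1}{-99} = - \frac{1}{99} \approx -0.010101$)
$4468 + Q = 4468 - \frac{1}{99} = \frac{442331}{99}$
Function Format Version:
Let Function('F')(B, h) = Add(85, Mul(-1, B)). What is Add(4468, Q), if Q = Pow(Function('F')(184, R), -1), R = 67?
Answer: Rational(442331, 99) ≈ 4468.0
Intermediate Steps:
Q = Rational(-1, 99) (Q = Pow(Add(85, Mul(-1, 184)), -1) = Pow(Add(85, -184), -1) = Pow(-99, -1) = Rational(-1, 99) ≈ -0.010101)
Add(4468, Q) = Add(4468, Rational(-1, 99)) = Rational(442331, 99)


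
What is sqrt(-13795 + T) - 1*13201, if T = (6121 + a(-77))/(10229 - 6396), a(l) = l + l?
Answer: -13201 + 2*I*sqrt(50662934311)/3833 ≈ -13201.0 + 117.45*I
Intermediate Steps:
a(l) = 2*l
T = 5967/3833 (T = (6121 + 2*(-77))/(10229 - 6396) = (6121 - 154)/3833 = 5967*(1/3833) = 5967/3833 ≈ 1.5567)
sqrt(-13795 + T) - 1*13201 = sqrt(-13795 + 5967/3833) - 1*13201 = sqrt(-52870268/3833) - 13201 = 2*I*sqrt(50662934311)/3833 - 13201 = -13201 + 2*I*sqrt(50662934311)/3833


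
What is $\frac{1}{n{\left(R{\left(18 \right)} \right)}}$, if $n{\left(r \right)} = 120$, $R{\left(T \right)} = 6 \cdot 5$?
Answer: $\frac{1}{120} \approx 0.0083333$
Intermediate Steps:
$R{\left(T \right)} = 30$
$\frac{1}{n{\left(R{\left(18 \right)} \right)}} = \frac{1}{120}$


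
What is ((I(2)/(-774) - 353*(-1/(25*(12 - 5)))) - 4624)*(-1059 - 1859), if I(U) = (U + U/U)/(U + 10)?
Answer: 3653613920533/270900 ≈ 1.3487e+7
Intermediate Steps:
I(U) = (1 + U)/(10 + U) (I(U) = (U + 1)/(10 + U) = (1 + U)/(10 + U))
((I(2)/(-774) - 353*(-1/(25*(12 - 5)))) - 4624)*(-1059 - 1859) = ((((1 + 2)/(10 + 2))/(-774) - 353*(-1/(25*(12 - 5)))) - 4624)*(-1059 - 1859) = (((3/12)*(-1/774) - 353/(7*(-25))) - 4624)*(-2918) = ((((1/12)*3)*(-1/774) - 353/(-175)) - 4624)*(-2918) = (((¼)*(-1/774) - 353*(-1/175)) - 4624)*(-2918) = ((-1/3096 + 353/175) - 4624)*(-2918) = (1092713/541800 - 4624)*(-2918) = -2504190487/541800*(-2918) = 3653613920533/270900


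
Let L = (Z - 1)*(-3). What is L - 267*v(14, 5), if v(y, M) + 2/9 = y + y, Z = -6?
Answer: -22187/3 ≈ -7395.7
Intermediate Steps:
v(y, M) = -2/9 + 2*y (v(y, M) = -2/9 + (y + y) = -2/9 + 2*y)
L = 21 (L = (-6 - 1)*(-3) = -7*(-3) = 21)
L - 267*v(14, 5) = 21 - 267*(-2/9 + 2*14) = 21 - 267*(-2/9 + 28) = 21 - 267*250/9 = 21 - 22250/3 = -22187/3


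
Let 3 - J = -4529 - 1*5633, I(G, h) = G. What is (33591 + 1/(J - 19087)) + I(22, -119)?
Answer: 299895185/8922 ≈ 33613.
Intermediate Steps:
J = 10165 (J = 3 - (-4529 - 1*5633) = 3 - (-4529 - 5633) = 3 - 1*(-10162) = 3 + 10162 = 10165)
(33591 + 1/(J - 19087)) + I(22, -119) = (33591 + 1/(10165 - 19087)) + 22 = (33591 + 1/(-8922)) + 22 = (33591 - 1/8922) + 22 = 299698901/8922 + 22 = 299895185/8922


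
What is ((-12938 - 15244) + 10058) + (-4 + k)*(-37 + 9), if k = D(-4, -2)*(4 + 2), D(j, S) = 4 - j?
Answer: -19356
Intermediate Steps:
k = 48 (k = (4 - 1*(-4))*(4 + 2) = (4 + 4)*6 = 8*6 = 48)
((-12938 - 15244) + 10058) + (-4 + k)*(-37 + 9) = ((-12938 - 15244) + 10058) + (-4 + 48)*(-37 + 9) = (-28182 + 10058) + 44*(-28) = -18124 - 1232 = -19356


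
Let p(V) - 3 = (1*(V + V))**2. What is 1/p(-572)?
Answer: 1/1308739 ≈ 7.6409e-7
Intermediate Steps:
p(V) = 3 + 4*V**2 (p(V) = 3 + (1*(V + V))**2 = 3 + (1*(2*V))**2 = 3 + (2*V)**2 = 3 + 4*V**2)
1/p(-572) = 1/(3 + 4*(-572)**2) = 1/(3 + 4*327184) = 1/(3 + 1308736) = 1/1308739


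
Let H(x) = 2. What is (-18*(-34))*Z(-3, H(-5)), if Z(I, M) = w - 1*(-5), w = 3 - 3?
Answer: 3060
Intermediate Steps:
w = 0
Z(I, M) = 5 (Z(I, M) = 0 - 1*(-5) = 0 + 5 = 5)
(-18*(-34))*Z(-3, H(-5)) = -18*(-34)*5 = 612*5 = 3060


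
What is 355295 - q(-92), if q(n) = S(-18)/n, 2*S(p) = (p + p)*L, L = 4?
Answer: 8171767/23 ≈ 3.5529e+5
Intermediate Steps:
S(p) = 4*p (S(p) = ((p + p)*4)/2 = ((2*p)*4)/2 = (8*p)/2 = 4*p)
q(n) = -72/n (q(n) = (4*(-18))/n = -72/n)
355295 - q(-92) = 355295 - (-72)/(-92) = 355295 - (-72)*(-1)/92 = 355295 - 1*18/23 = 355295 - 18/23 = 8171767/23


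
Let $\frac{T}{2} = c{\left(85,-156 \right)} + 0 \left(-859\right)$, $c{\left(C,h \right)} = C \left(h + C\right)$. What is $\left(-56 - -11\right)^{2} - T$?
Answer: $14095$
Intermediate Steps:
$c{\left(C,h \right)} = C \left(C + h\right)$
$T = -12070$ ($T = 2 \left(85 \left(85 - 156\right) + 0 \left(-859\right)\right) = 2 \left(85 \left(-71\right) + 0\right) = 2 \left(-6035 + 0\right) = 2 \left(-6035\right) = -12070$)
$\left(-56 - -11\right)^{2} - T = \left(-56 - -11\right)^{2} - -12070 = \left(-56 + \left(-1 + 12\right)\right)^{2} + 12070 = \left(-56 + 11\right)^{2} + 12070 = \left(-45\right)^{2} + 12070 = 2025 + 12070 = 14095$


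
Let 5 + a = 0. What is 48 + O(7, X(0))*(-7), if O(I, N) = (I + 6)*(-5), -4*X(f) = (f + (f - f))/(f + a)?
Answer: 503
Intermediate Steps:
a = -5 (a = -5 + 0 = -5)
X(f) = -f/(4*(-5 + f)) (X(f) = -(f + (f - f))/(4*(f - 5)) = -(f + 0)/(4*(-5 + f)) = -f/(4*(-5 + f)))
O(I, N) = -30 - 5*I (O(I, N) = (6 + I)*(-5) = -30 - 5*I)
48 + O(7, X(0))*(-7) = 48 + (-30 - 5*7)*(-7) = 48 + (-30 - 35)*(-7) = 48 - 65*(-7) = 48 + 455 = 503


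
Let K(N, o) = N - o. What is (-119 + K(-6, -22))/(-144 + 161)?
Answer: -103/17 ≈ -6.0588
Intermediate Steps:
(-119 + K(-6, -22))/(-144 + 161) = (-119 + (-6 - 1*(-22)))/(-144 + 161) = (-119 + (-6 + 22))/17 = (-119 + 16)*(1/17) = -103*1/17 = -103/17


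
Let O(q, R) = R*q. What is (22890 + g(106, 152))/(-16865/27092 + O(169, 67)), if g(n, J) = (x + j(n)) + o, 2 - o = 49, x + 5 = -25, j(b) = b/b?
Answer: 618076888/306745851 ≈ 2.0149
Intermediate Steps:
j(b) = 1
x = -30 (x = -5 - 25 = -30)
o = -47 (o = 2 - 1*49 = 2 - 49 = -47)
g(n, J) = -76 (g(n, J) = (-30 + 1) - 47 = -29 - 47 = -76)
(22890 + g(106, 152))/(-16865/27092 + O(169, 67)) = (22890 - 76)/(-16865/27092 + 67*169) = 22814/(-16865*1/27092 + 11323) = 22814/(-16865/27092 + 11323) = 22814/(306745851/27092) = 22814*(27092/306745851) = 618076888/306745851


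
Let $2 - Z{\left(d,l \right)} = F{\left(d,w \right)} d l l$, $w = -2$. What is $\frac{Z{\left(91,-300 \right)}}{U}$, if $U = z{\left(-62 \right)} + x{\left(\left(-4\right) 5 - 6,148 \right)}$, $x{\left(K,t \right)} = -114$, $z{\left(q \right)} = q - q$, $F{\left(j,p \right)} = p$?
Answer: $- \frac{8190001}{57} \approx -1.4368 \cdot 10^{5}$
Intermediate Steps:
$z{\left(q \right)} = 0$
$U = -114$ ($U = 0 - 114 = -114$)
$Z{\left(d,l \right)} = 2 + 2 d l^{2}$ ($Z{\left(d,l \right)} = 2 - - 2 d l l = 2 - - 2 d l^{2} = 2 + 2 d l^{2}$)
$\frac{Z{\left(91,-300 \right)}}{U} = \frac{2 + 2 \cdot 91 \left(-300\right)^{2}}{-114} = \left(2 + 2 \cdot 91 \cdot 90000\right) \left(- \frac{1}{114}\right) = \left(2 + 16380000\right) \left(- \frac{1}{114}\right) = 16380002 \left(- \frac{1}{114}\right) = - \frac{8190001}{57}$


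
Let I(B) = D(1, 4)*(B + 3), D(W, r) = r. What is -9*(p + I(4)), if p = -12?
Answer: -144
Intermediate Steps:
I(B) = 12 + 4*B (I(B) = 4*(B + 3) = 4*(3 + B) = 12 + 4*B)
-9*(p + I(4)) = -9*(-12 + (12 + 4*4)) = -9*(-12 + (12 + 16)) = -9*(-12 + 28) = -9*16 = -144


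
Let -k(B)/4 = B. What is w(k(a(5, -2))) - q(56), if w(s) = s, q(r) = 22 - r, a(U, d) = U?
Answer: 14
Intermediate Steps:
k(B) = -4*B
w(k(a(5, -2))) - q(56) = -4*5 - (22 - 1*56) = -20 - (22 - 56) = -20 - 1*(-34) = -20 + 34 = 14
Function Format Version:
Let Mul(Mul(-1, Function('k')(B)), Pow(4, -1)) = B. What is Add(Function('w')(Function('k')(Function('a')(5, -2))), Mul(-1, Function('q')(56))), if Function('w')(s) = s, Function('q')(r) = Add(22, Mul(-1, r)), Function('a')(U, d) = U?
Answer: 14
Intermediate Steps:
Function('k')(B) = Mul(-4, B)
Add(Function('w')(Function('k')(Function('a')(5, -2))), Mul(-1, Function('q')(56))) = Add(Mul(-4, 5), Mul(-1, Add(22, Mul(-1, 56)))) = Add(-20, Mul(-1, Add(22, -56))) = Add(-20, Mul(-1, -34)) = Add(-20, 34) = 14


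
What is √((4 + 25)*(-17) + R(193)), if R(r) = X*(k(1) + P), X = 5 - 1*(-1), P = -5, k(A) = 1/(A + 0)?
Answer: I*√517 ≈ 22.738*I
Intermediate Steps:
k(A) = 1/A
X = 6 (X = 5 + 1 = 6)
R(r) = -24 (R(r) = 6*(1/1 - 5) = 6*(1 - 5) = 6*(-4) = -24)
√((4 + 25)*(-17) + R(193)) = √((4 + 25)*(-17) - 24) = √(29*(-17) - 24) = √(-493 - 24) = √(-517) = I*√517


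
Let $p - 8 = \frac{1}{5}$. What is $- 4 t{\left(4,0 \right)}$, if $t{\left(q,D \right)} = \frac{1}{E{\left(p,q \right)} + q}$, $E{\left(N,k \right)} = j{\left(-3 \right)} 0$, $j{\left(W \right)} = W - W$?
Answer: $-1$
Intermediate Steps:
$j{\left(W \right)} = 0$
$p = \frac{41}{5}$ ($p = 8 + \frac{1}{5} = \frac{41}{5} \approx 8.2$)
$E{\left(N,k \right)} = 0$ ($E{\left(N,k \right)} = 0 \cdot 0 = 0$)
$t{\left(q,D \right)} = \frac{1}{q}$ ($t{\left(q,D \right)} = \frac{1}{0 + q} = \frac{1}{q}$)
$- 4 t{\left(4,0 \right)} = - \frac{4}{4} = \left(-4\right) \frac{1}{4} = -1$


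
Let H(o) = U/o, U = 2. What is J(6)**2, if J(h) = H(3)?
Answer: 4/9 ≈ 0.44444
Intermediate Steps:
H(o) = 2/o
J(h) = 2/3
J(6)**2 = (2/3)**2 = 4/9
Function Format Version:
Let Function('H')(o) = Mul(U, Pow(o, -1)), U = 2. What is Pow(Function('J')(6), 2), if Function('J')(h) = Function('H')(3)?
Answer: Rational(4, 9) ≈ 0.44444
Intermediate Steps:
Function('H')(o) = Mul(2, Pow(o, -1))
Function('J')(h) = Rational(2, 3) (Function('J')(h) = Mul(2, Pow(3, -1)) = Mul(2, Rational(1, 3)) = Rational(2, 3))
Pow(Function('J')(6), 2) = Pow(Rational(2, 3), 2) = Rational(4, 9)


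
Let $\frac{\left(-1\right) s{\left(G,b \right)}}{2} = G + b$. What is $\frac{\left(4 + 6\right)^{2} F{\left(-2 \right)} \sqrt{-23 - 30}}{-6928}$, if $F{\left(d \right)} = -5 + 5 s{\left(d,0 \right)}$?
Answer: $- \frac{375 i \sqrt{53}}{1732} \approx - 1.5762 i$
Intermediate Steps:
$s{\left(G,b \right)} = - 2 G - 2 b$ ($s{\left(G,b \right)} = - 2 \left(G + b\right) = - 2 G - 2 b$)
$F{\left(d \right)} = -5 - 10 d$ ($F{\left(d \right)} = -5 + 5 \left(- 2 d - 0\right) = -5 + 5 \left(- 2 d + 0\right) = -5 + 5 \left(- 2 d\right) = -5 - 10 d$)
$\frac{\left(4 + 6\right)^{2} F{\left(-2 \right)} \sqrt{-23 - 30}}{-6928} = \frac{\left(4 + 6\right)^{2} \left(-5 - -20\right) \sqrt{-23 - 30}}{-6928} = 10^{2} \left(-5 + 20\right) \sqrt{-53} \left(- \frac{1}{6928}\right) = 100 \cdot 15 i \sqrt{53} \left(- \frac{1}{6928}\right) = 1500 i \sqrt{53} \left(- \frac{1}{6928}\right) = - \frac{375 i \sqrt{53}}{1732}$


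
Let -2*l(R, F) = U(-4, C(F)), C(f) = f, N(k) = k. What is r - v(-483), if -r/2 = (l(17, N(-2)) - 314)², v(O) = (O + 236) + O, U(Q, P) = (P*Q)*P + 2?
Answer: -187768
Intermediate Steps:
U(Q, P) = 2 + Q*P² (U(Q, P) = Q*P² + 2 = 2 + Q*P²)
l(R, F) = -1 + 2*F² (l(R, F) = -(2 - 4*F²)/2 = -1 + 2*F²)
v(O) = 236 + 2*O (v(O) = (236 + O) + O = 236 + 2*O)
r = -188498 (r = -2*((-1 + 2*(-2)²) - 314)² = -2*((-1 + 2*4) - 314)² = -2*((-1 + 8) - 314)² = -2*(7 - 314)² = -2*(-307)² = -2*94249 = -188498)
r - v(-483) = -188498 - (236 + 2*(-483)) = -188498 - (236 - 966) = -188498 - 1*(-730) = -188498 + 730 = -187768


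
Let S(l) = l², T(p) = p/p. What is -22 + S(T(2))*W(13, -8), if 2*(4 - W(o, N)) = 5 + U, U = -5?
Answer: -18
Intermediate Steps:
T(p) = 1
W(o, N) = 4 (W(o, N) = 4 - (5 - 5)/2 = 4 - ½*0 = 4 + 0 = 4)
-22 + S(T(2))*W(13, -8) = -22 + 1²*4 = -22 + 1*4 = -22 + 4 = -18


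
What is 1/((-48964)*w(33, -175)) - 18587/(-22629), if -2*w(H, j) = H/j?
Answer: 5004196249/6094034958 ≈ 0.82116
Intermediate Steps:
w(H, j) = -H/(2*j)
1/((-48964)*w(33, -175)) - 18587/(-22629) = 1/((-48964)*((-1/2*33/(-175)))) - 18587/(-22629) = -1/(48964*((-1/2*33*(-1/175)))) - 18587*(-1/22629) = -1/(48964*33/350) + 18587/22629 = -1/48964*350/33 + 18587/22629 = -175/807906 + 18587/22629 = 5004196249/6094034958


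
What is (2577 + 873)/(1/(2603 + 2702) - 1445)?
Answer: -9151125/3832862 ≈ -2.3875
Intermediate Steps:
(2577 + 873)/(1/(2603 + 2702) - 1445) = 3450/(1/5305 - 1445) = 3450/(-7665724/5305) = 3450*(-5305/7665724) = -9151125/3832862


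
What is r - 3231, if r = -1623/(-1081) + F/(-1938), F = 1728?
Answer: -1127932752/349163 ≈ -3230.4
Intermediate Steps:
r = 212901/349163 (r = -1623/(-1081) + 1728/(-1938) = -1623*(-1/1081) + 1728*(-1/1938) = 1623/1081 - 288/323 = 212901/349163 ≈ 0.60975)
r - 3231 = 212901/349163 - 3231 = -1127932752/349163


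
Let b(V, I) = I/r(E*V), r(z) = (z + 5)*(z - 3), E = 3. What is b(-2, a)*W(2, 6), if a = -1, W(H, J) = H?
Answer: -2/9 ≈ -0.22222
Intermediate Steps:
r(z) = (-3 + z)*(5 + z) (r(z) = (5 + z)*(-3 + z) = (-3 + z)*(5 + z))
b(V, I) = I/(-15 + 6*V + 9*V**2) (b(V, I) = I/(-15 + (3*V)**2 + 2*(3*V)) = I/(-15 + 9*V**2 + 6*V) = I/(-15 + 6*V + 9*V**2))
b(-2, a)*W(2, 6) = ((1/3)*(-1)/(-5 + 2*(-2) + 3*(-2)**2))*2 = ((1/3)*(-1)/(-5 - 4 + 3*4))*2 = ((1/3)*(-1)/(-5 - 4 + 12))*2 = ((1/3)*(-1)/3)*2 = ((1/3)*(-1)*(1/3))*2 = -1/9*2 = -2/9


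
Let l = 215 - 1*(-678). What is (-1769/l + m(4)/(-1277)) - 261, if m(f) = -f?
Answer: -299889662/1140361 ≈ -262.98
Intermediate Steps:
l = 893 (l = 215 + 678 = 893)
(-1769/l + m(4)/(-1277)) - 261 = (-1769/893 - 1*4/(-1277)) - 261 = (-1769*1/893 - 4*(-1/1277)) - 261 = (-1769/893 + 4/1277) - 261 = -2255441/1140361 - 261 = -299889662/1140361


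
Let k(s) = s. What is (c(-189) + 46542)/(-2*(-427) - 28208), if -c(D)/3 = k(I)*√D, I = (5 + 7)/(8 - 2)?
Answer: -7757/4559 + 3*I*√21/4559 ≈ -1.7015 + 0.0030155*I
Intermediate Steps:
I = 2 (I = 12/6 = 12*(⅙) = 2)
c(D) = -6*√D
(c(-189) + 46542)/(-2*(-427) - 28208) = (-18*I*√21 + 46542)/(-2*(-427) - 28208) = (-18*I*√21 + 46542)/(854 - 28208) = (-18*I*√21 + 46542)/(-27354) = (46542 - 18*I*√21)*(-1/27354) = -7757/4559 + 3*I*√21/4559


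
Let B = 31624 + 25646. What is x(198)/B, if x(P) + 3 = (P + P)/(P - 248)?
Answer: -91/477250 ≈ -0.00019068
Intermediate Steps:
B = 57270
x(P) = -3 + 2*P/(-248 + P) (x(P) = -3 + (P + P)/(P - 248) = -3 + (2*P)/(-248 + P) = -3 + 2*P/(-248 + P))
x(198)/B = ((744 - 1*198)/(-248 + 198))/57270 = ((744 - 198)/(-50))*(1/57270) = -1/50*546*(1/57270) = -273/25*1/57270 = -91/477250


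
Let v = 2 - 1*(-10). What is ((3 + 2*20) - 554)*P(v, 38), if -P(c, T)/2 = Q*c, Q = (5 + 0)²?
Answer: 306600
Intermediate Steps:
Q = 25 (Q = 5² = 25)
v = 12 (v = 2 + 10 = 12)
P(c, T) = -50*c
((3 + 2*20) - 554)*P(v, 38) = ((3 + 2*20) - 554)*(-50*12) = ((3 + 40) - 554)*(-600) = (43 - 554)*(-600) = -511*(-600) = 306600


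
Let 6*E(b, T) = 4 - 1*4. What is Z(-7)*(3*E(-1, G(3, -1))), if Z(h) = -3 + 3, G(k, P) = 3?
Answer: 0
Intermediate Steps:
E(b, T) = 0 (E(b, T) = (4 - 1*4)/6 = (4 - 4)/6 = (1/6)*0 = 0)
Z(h) = 0
Z(-7)*(3*E(-1, G(3, -1))) = 0*(3*0) = 0*0 = 0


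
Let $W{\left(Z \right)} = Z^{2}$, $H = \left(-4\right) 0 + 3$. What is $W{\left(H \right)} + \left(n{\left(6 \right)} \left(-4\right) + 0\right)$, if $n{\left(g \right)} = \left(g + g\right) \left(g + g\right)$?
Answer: $-567$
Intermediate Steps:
$n{\left(g \right)} = 4 g^{2}$ ($n{\left(g \right)} = 2 g 2 g = 4 g^{2}$)
$H = 3$ ($H = 0 + 3 = 3$)
$W{\left(H \right)} + \left(n{\left(6 \right)} \left(-4\right) + 0\right) = 3^{2} + \left(4 \cdot 6^{2} \left(-4\right) + 0\right) = 9 + \left(4 \cdot 36 \left(-4\right) + 0\right) = 9 + \left(144 \left(-4\right) + 0\right) = 9 + \left(-576 + 0\right) = 9 - 576 = -567$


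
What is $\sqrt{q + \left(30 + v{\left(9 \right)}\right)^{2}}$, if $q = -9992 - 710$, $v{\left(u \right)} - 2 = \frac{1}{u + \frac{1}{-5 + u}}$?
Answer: $\frac{i \sqrt{13239694}}{37} \approx 98.342 i$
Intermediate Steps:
$v{\left(u \right)} = 2 + \frac{1}{u + \frac{1}{-5 + u}}$
$q = -10702$ ($q = -9992 - 710 = -10702$)
$\sqrt{q + \left(30 + v{\left(9 \right)}\right)^{2}} = \sqrt{-10702 + \left(30 + \frac{-3 - 81 + 2 \cdot 9^{2}}{1 + 9^{2} - 45}\right)^{2}} = \sqrt{-10702 + \left(30 + \frac{-3 - 81 + 2 \cdot 81}{1 + 81 - 45}\right)^{2}} = \sqrt{-10702 + \left(30 + \frac{-3 - 81 + 162}{37}\right)^{2}} = \sqrt{-10702 + \left(30 + \frac{1}{37} \cdot 78\right)^{2}} = \sqrt{-10702 + \left(30 + \frac{78}{37}\right)^{2}} = \sqrt{-10702 + \left(\frac{1188}{37}\right)^{2}} = \sqrt{-10702 + \frac{1411344}{1369}} = \sqrt{- \frac{13239694}{1369}} = \frac{i \sqrt{13239694}}{37}$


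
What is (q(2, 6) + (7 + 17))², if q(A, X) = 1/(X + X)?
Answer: 83521/144 ≈ 580.01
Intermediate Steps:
q(A, X) = 1/(2*X)
(q(2, 6) + (7 + 17))² = ((½)/6 + (7 + 17))² = ((½)*(⅙) + 24)² = (1/12 + 24)² = (289/12)² = 83521/144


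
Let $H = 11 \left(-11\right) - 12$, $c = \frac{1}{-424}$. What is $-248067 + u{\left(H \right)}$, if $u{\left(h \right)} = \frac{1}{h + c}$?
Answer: $- \frac{13989242755}{56393} \approx -2.4807 \cdot 10^{5}$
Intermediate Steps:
$c = - \frac{1}{424} \approx -0.0023585$
$H = -133$ ($H = -121 - 12 = -133$)
$u{\left(h \right)} = \frac{1}{- \frac{1}{424} + h}$ ($u{\left(h \right)} = \frac{1}{h - \frac{1}{424}} = \frac{1}{- \frac{1}{424} + h}$)
$-248067 + u{\left(H \right)} = -248067 + \frac{424}{-1 + 424 \left(-133\right)} = -248067 + \frac{424}{-1 - 56392} = -248067 + \frac{424}{-56393} = -248067 + 424 \left(- \frac{1}{56393}\right) = -248067 - \frac{424}{56393} = - \frac{13989242755}{56393}$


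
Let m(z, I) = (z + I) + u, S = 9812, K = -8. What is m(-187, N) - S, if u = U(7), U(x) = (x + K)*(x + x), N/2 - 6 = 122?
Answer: -9757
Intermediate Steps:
N = 256 (N = 12 + 2*122 = 12 + 244 = 256)
U(x) = 2*x*(-8 + x) (U(x) = (x - 8)*(x + x) = (-8 + x)*(2*x) = 2*x*(-8 + x))
u = -14 (u = 2*7*(-8 + 7) = 2*7*(-1) = -14)
m(z, I) = -14 + I + z (m(z, I) = (z + I) - 14 = (I + z) - 14 = -14 + I + z)
m(-187, N) - S = (-14 + 256 - 187) - 1*9812 = 55 - 9812 = -9757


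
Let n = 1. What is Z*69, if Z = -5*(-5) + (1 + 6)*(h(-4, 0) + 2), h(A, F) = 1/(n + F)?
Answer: 3174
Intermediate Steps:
h(A, F) = 1/(1 + F)
Z = 46 (Z = -5*(-5) + (1 + 6)*(1/(1 + 0) + 2) = 25 + 7*(1/1 + 2) = 25 + 7*(1 + 2) = 25 + 7*3 = 25 + 21 = 46)
Z*69 = 46*69 = 3174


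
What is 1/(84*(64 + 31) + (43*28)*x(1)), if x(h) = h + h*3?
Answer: 1/12796 ≈ 7.8149e-5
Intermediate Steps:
x(h) = 4*h (x(h) = h + 3*h = 4*h)
1/(84*(64 + 31) + (43*28)*x(1)) = 1/(84*(64 + 31) + (43*28)*(4*1)) = 1/(84*95 + 1204*4) = 1/(7980 + 4816) = 1/12796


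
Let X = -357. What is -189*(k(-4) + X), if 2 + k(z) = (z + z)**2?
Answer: 55755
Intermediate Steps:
k(z) = -2 + 4*z**2 (k(z) = -2 + (z + z)**2 = -2 + (2*z)**2 = -2 + 4*z**2)
-189*(k(-4) + X) = -189*((-2 + 4*(-4)**2) - 357) = -189*((-2 + 4*16) - 357) = -189*((-2 + 64) - 357) = -189*(62 - 357) = -189*(-295) = 55755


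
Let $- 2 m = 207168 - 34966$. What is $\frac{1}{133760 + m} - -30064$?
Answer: $\frac{1432820177}{47659} \approx 30064.0$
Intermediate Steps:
$m = -86101$ ($m = - \frac{207168 - 34966}{2} = \left(- \frac{1}{2}\right) 172202 = -86101$)
$\frac{1}{133760 + m} - -30064 = \frac{1}{133760 - 86101} - -30064 = \frac{1}{47659} + 30064 = \frac{1432820177}{47659}$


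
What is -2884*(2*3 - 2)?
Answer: -11536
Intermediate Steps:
-2884*(2*3 - 2) = -2884*(6 - 2) = -2884*4 = -11536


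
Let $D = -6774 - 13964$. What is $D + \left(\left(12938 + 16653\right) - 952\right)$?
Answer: $7901$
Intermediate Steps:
$D = -20738$ ($D = -6774 - 13964 = -20738$)
$D + \left(\left(12938 + 16653\right) - 952\right) = -20738 + \left(\left(12938 + 16653\right) - 952\right) = -20738 + \left(29591 - 952\right) = -20738 + 28639 = 7901$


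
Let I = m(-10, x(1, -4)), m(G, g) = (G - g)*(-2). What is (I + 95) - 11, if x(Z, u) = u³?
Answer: -24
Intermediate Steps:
m(G, g) = -2*G + 2*g
I = -108 (I = -2*(-10) + 2*(-4)³ = 20 + 2*(-64) = 20 - 128 = -108)
(I + 95) - 11 = (-108 + 95) - 11 = -13 - 11 = -24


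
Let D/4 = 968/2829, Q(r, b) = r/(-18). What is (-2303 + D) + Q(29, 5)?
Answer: -39095237/16974 ≈ -2303.2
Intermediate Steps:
Q(r, b) = -r/18 (Q(r, b) = r*(-1/18) = -r/18)
D = 3872/2829 (D = 4*(968/2829) = 3872/2829 ≈ 1.3687)
(-2303 + D) + Q(29, 5) = (-2303 + 3872/2829) - 1/18*29 = -6511315/2829 - 29/18 = -39095237/16974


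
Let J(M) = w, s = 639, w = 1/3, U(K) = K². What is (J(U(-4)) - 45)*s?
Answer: -28542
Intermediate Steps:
w = ⅓ ≈ 0.33333
J(M) = ⅓
(J(U(-4)) - 45)*s = (⅓ - 45)*639 = -134/3*639 = -28542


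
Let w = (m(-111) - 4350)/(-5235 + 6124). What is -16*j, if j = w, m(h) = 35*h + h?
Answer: 133536/889 ≈ 150.21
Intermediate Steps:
m(h) = 36*h
w = -8346/889 (w = (36*(-111) - 4350)/(-5235 + 6124) = (-3996 - 4350)/889 = -8346*1/889 = -8346/889 ≈ -9.3881)
j = -8346/889 ≈ -9.3881
-16*j = -16*(-8346/889) = 133536/889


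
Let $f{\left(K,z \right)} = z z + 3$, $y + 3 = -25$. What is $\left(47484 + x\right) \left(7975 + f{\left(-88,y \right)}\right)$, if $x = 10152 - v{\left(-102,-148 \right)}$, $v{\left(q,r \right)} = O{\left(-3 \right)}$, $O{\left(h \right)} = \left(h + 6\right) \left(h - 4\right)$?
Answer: $505190634$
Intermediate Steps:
$y = -28$ ($y = -3 - 25 = -28$)
$f{\left(K,z \right)} = 3 + z^{2}$ ($f{\left(K,z \right)} = z^{2} + 3 = 3 + z^{2}$)
$O{\left(h \right)} = \left(-4 + h\right) \left(6 + h\right)$ ($O{\left(h \right)} = \left(6 + h\right) \left(-4 + h\right) = \left(-4 + h\right) \left(6 + h\right)$)
$v{\left(q,r \right)} = -21$ ($v{\left(q,r \right)} = -24 + \left(-3\right)^{2} + 2 \left(-3\right) = -24 + 9 - 6 = -21$)
$x = 10173$ ($x = 10152 - -21 = 10152 + 21 = 10173$)
$\left(47484 + x\right) \left(7975 + f{\left(-88,y \right)}\right) = \left(47484 + 10173\right) \left(7975 + \left(3 + \left(-28\right)^{2}\right)\right) = 57657 \left(7975 + \left(3 + 784\right)\right) = 57657 \left(7975 + 787\right) = 57657 \cdot 8762 = 505190634$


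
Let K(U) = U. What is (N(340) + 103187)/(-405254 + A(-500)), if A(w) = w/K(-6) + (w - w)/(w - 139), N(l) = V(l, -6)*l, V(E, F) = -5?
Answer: -304461/1215512 ≈ -0.25048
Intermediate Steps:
N(l) = -5*l
A(w) = -w/6 (A(w) = w/(-6) + (w - w)/(w - 139) = w*(-⅙) + 0/(-139 + w) = -w/6 + 0 = -w/6)
(N(340) + 103187)/(-405254 + A(-500)) = (-5*340 + 103187)/(-405254 - ⅙*(-500)) = (-1700 + 103187)/(-405254 + 250/3) = 101487/(-1215512/3) = 101487*(-3/1215512) = -304461/1215512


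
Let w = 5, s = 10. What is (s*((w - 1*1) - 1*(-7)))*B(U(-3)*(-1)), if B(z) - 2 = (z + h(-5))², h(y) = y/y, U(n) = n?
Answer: 1980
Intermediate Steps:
h(y) = 1
B(z) = 2 + (1 + z)² (B(z) = 2 + (z + 1)² = 2 + (1 + z)²)
(s*((w - 1*1) - 1*(-7)))*B(U(-3)*(-1)) = (10*((5 - 1*1) - 1*(-7)))*(2 + (1 - 3*(-1))²) = (10*((5 - 1) + 7))*(2 + (1 + 3)²) = (10*(4 + 7))*(2 + 4²) = (10*11)*(2 + 16) = 110*18 = 1980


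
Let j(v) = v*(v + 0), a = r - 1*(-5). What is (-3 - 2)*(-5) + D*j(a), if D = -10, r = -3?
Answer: -15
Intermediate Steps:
a = 2 (a = -3 - 1*(-5) = -3 + 5 = 2)
j(v) = v² (j(v) = v*v = v²)
(-3 - 2)*(-5) + D*j(a) = (-3 - 2)*(-5) - 10*2² = -5*(-5) - 10*4 = 25 - 40 = -15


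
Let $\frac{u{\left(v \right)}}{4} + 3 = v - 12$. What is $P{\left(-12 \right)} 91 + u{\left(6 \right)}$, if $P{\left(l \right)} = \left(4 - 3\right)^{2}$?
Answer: $55$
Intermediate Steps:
$P{\left(l \right)} = 1$ ($P{\left(l \right)} = 1^{2} = 1$)
$u{\left(v \right)} = -60 + 4 v$ ($u{\left(v \right)} = -12 + 4 \left(v - 12\right) = -12 + 4 \left(-12 + v\right) = -12 + \left(-48 + 4 v\right) = -60 + 4 v$)
$P{\left(-12 \right)} 91 + u{\left(6 \right)} = 1 \cdot 91 + \left(-60 + 4 \cdot 6\right) = 91 + \left(-60 + 24\right) = 91 - 36 = 55$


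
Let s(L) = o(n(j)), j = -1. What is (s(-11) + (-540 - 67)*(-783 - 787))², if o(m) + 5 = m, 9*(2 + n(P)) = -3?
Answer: 8173583666704/9 ≈ 9.0818e+11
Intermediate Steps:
n(P) = -7/3 (n(P) = -2 + (⅑)*(-3) = -2 - ⅓ = -7/3)
o(m) = -5 + m
s(L) = -22/3 (s(L) = -5 - 7/3 = -22/3)
(s(-11) + (-540 - 67)*(-783 - 787))² = (-22/3 + (-540 - 67)*(-783 - 787))² = (-22/3 - 607*(-1570))² = (-22/3 + 952990)² = (2858948/3)² = 8173583666704/9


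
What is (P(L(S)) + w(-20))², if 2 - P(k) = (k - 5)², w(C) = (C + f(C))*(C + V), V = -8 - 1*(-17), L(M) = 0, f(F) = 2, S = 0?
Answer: 30625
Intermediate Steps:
V = 9 (V = -8 + 17 = 9)
w(C) = (2 + C)*(9 + C) (w(C) = (C + 2)*(C + 9) = (2 + C)*(9 + C))
P(k) = 2 - (-5 + k)² (P(k) = 2 - (k - 5)² = 2 - (-5 + k)²)
(P(L(S)) + w(-20))² = ((2 - (-5 + 0)²) + (18 + (-20)² + 11*(-20)))² = ((2 - 1*(-5)²) + (18 + 400 - 220))² = ((2 - 1*25) + 198)² = ((2 - 25) + 198)² = (-23 + 198)² = 175² = 30625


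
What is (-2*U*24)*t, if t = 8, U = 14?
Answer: -5376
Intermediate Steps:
(-2*U*24)*t = (-2*14*24)*8 = -28*24*8 = -672*8 = -5376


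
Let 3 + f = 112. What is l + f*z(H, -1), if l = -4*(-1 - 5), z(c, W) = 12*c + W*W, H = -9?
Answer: -11639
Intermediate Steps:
z(c, W) = W**2 + 12*c (z(c, W) = 12*c + W**2 = W**2 + 12*c)
l = 24 (l = -4*(-6) = 24)
f = 109 (f = -3 + 112 = 109)
l + f*z(H, -1) = 24 + 109*((-1)**2 + 12*(-9)) = 24 + 109*(1 - 108) = 24 + 109*(-107) = 24 - 11663 = -11639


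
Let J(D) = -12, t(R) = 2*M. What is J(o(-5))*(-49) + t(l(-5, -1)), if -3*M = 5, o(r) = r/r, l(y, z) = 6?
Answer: 1754/3 ≈ 584.67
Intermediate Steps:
o(r) = 1
M = -5/3 (M = -⅓*5 = -5/3 ≈ -1.6667)
t(R) = -10/3 (t(R) = 2*(-5/3) = -10/3)
J(o(-5))*(-49) + t(l(-5, -1)) = -12*(-49) - 10/3 = 588 - 10/3 = 1754/3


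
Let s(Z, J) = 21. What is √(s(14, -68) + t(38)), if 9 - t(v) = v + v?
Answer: I*√46 ≈ 6.7823*I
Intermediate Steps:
t(v) = 9 - 2*v (t(v) = 9 - (v + v) = 9 - 2*v)
√(s(14, -68) + t(38)) = √(21 + (9 - 2*38)) = √(21 + (9 - 76)) = √(21 - 67) = √(-46) = I*√46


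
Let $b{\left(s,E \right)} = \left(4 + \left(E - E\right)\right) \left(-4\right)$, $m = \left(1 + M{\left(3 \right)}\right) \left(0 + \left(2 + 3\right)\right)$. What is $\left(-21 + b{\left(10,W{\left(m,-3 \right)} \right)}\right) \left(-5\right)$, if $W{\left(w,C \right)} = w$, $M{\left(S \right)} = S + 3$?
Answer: $185$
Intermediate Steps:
$M{\left(S \right)} = 3 + S$
$m = 35$ ($m = \left(1 + \left(3 + 3\right)\right) \left(0 + \left(2 + 3\right)\right) = \left(1 + 6\right) \left(0 + 5\right) = 7 \cdot 5 = 35$)
$b{\left(s,E \right)} = -16$ ($b{\left(s,E \right)} = \left(4 + 0\right) \left(-4\right) = 4 \left(-4\right) = -16$)
$\left(-21 + b{\left(10,W{\left(m,-3 \right)} \right)}\right) \left(-5\right) = \left(-21 - 16\right) \left(-5\right) = \left(-37\right) \left(-5\right) = 185$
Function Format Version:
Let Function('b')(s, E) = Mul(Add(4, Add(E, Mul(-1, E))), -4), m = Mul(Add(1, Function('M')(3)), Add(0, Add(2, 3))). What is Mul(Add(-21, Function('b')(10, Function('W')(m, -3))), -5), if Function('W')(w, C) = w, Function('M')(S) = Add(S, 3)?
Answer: 185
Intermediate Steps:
Function('M')(S) = Add(3, S)
m = 35 (m = Mul(Add(1, Add(3, 3)), Add(0, Add(2, 3))) = Mul(Add(1, 6), Add(0, 5)) = Mul(7, 5) = 35)
Function('b')(s, E) = -16 (Function('b')(s, E) = Mul(Add(4, 0), -4) = Mul(4, -4) = -16)
Mul(Add(-21, Function('b')(10, Function('W')(m, -3))), -5) = Mul(Add(-21, -16), -5) = Mul(-37, -5) = 185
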